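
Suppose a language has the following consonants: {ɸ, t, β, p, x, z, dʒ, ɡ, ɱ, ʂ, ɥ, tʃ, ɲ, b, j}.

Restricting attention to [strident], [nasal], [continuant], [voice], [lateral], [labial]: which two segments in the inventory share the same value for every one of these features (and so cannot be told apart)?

β, ɥ

/β/ (voiced bilabial fricative) and /ɥ/ (labial-palatal glide) are both [−strident], [−nasal], [+continuant], [+voice], [−lateral], [+labial], so none of the listed features separates them. (They do differ in [sonorant], [round] and [dorsal], which are not among the given features.) Every other pair in the inventory differs on at least one listed feature.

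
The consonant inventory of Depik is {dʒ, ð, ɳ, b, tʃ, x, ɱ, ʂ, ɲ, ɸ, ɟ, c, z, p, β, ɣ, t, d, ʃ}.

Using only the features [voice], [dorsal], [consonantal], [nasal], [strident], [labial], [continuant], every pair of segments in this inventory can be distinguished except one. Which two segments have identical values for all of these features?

On the given features, /ʃ/ and /ʂ/ have an identical profile: [−voice], [−dorsal], [+consonantal], [−nasal], [+strident], [−labial], [+continuant]. No other two segments in the inventory coincide on all 7 features. (They do differ in [distributed], which is not among the given features.)

ʃ, ʂ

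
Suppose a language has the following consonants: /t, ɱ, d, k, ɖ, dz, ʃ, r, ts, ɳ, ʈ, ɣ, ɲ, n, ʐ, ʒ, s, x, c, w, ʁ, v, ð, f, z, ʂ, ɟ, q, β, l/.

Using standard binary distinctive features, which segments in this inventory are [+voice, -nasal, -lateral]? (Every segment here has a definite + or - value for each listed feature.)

d, ɖ, dz, r, ɣ, ʐ, ʒ, w, ʁ, v, ð, z, ɟ, β

The [+voice] segments are /ɱ, d, ɖ, dz, r, ɳ, ɣ, ɲ, n, ʐ, ʒ, w, ʁ, v, ð, z, ɟ, β, l/.
Of those, [-nasal] gives /d, ɖ, dz, r, ɣ, ʐ, ʒ, w, ʁ, v, ð, z, ɟ, β, l/.
Intersecting with [-lateral] leaves /d, ɖ, dz, r, ɣ, ʐ, ʒ, w, ʁ, v, ð, z, ɟ, β/.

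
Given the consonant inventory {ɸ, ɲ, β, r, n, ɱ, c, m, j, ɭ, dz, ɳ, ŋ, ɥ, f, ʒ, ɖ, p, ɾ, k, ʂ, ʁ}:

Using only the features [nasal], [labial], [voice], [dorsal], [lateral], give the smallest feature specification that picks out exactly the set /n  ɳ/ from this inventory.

The class [+nasal], [−labial], [−dorsal] has exactly /n, ɳ/ as its extension in this inventory. No smaller conjunction from the listed features achieves this: [−labial, −dorsal] alone would also admit /r, ɭ, dz, ʒ, …/; [+nasal, −dorsal] alone would also admit /ɱ, m/; [+nasal, −labial] alone would also admit /ɲ, ŋ/; and checking the remaining two-feature bundles turns up none with this extension.

[+nasal, −labial, −dorsal]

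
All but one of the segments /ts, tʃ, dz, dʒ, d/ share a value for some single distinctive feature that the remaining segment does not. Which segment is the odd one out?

[delayed release] (equivalently [strident]) groups all but one: /dz, tʃ, dʒ, ts/ share [+delayed release] while /d/ (voiced alveolar stop) alone is [−delayed release]. Removing any other segment would not leave a single-feature class that excludes it.

d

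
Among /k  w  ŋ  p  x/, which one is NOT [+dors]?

/k, w, ŋ, x/ are all [+dorsal]; /p/ (voiceless bilabial stop) is [-dorsal].

p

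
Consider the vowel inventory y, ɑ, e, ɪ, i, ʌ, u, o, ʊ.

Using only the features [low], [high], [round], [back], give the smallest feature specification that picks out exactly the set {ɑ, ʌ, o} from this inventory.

[−high, +back]

Every target segment is [−high], [+back]; each remaining inventory member fails at least one of these. Each conjunct is needed — [+back] alone would also admit /u, ʊ/; [−high] alone would also admit /e/ — and no other single listed feature has exactly this extension, so two is the minimum.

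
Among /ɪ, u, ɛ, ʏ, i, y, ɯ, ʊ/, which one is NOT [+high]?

/ɯ, ʊ, ʏ, y, ɪ, i, u/ are all [+high]; /ɛ/ (mid front unrounded lax vowel) is [-high].

ɛ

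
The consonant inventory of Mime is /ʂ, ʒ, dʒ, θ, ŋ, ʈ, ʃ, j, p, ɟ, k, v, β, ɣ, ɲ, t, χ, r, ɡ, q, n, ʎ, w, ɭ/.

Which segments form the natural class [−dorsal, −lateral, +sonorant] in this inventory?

r, n

First, the [−dorsal] segments are /ʂ, ʒ, dʒ, θ, ʈ, ʃ, p, v, β, t, r, n, ɭ/.
Then [−lateral] gives /ʂ, ʒ, dʒ, θ, ʈ, ʃ, p, v, β, t, r, n/.
Among these, [+sonorant] leaves /r, n/.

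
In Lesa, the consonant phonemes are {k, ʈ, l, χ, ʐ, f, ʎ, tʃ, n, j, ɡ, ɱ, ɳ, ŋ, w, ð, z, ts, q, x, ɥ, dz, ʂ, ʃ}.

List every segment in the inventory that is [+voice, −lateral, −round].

ʐ, n, j, ɡ, ɱ, ɳ, ŋ, ð, z, dz

First, the [+voice] segments are /l, ʐ, ʎ, n, j, ɡ, ɱ, ɳ, ŋ, w, ð, z, ɥ, dz/.
Among these, [−lateral] gives /ʐ, n, j, ɡ, ɱ, ɳ, ŋ, w, ð, z, ɥ, dz/.
Among these, [−round] leaves /ʐ, n, j, ɡ, ɱ, ɳ, ŋ, ð, z, dz/.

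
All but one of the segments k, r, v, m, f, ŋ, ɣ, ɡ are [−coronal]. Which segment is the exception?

r

/ɣ, f, k, ŋ, v, m, ɡ/ are all [−coronal]; /r/ (alveolar trill) is [+coronal].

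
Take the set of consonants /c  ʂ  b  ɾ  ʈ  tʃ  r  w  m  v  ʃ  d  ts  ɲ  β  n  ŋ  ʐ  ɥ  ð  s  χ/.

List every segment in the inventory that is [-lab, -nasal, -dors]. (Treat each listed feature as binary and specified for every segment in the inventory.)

Eliminate segments failing any feature: /c, χ/ are [+dorsal]; /b, w, m, v, β, ɥ/ are [+labial]; /ɲ, n, ŋ/ are [+nasal]. The remaining /ʂ, ɾ, ʈ, tʃ, r, ʃ, d, ts, ʐ, ð, s/ satisfy [-labial], [-nasal], [-dorsal].

ʂ, ɾ, ʈ, tʃ, r, ʃ, d, ts, ʐ, ð, s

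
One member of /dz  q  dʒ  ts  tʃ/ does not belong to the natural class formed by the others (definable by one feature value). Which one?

[delayed release] (equivalently [strident], [coronal], [dorsal]) groups all but one: /ts, dz, dʒ, tʃ/ share [+delayed release] while /q/ (voiceless uvular stop) alone is [−delayed release]. Removing any other segment would not leave a single-feature class that excludes it.

q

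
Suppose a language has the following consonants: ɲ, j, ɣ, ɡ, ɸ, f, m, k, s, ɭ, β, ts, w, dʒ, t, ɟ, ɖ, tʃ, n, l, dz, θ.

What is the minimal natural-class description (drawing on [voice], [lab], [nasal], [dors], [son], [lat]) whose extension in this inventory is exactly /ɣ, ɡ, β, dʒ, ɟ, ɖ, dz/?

The class [-sonorant], [+voice] has exactly /ɣ, ɡ, β, dʒ, ɟ, ɖ, dz/ as its extension in this inventory. No smaller conjunction from the listed features achieves this: [+voice] alone would also admit /ɲ, j, m, ɭ, …/; [-sonorant] alone would also admit /ɸ, f, k, s, …/; and checking the remaining single features turns up none with this extension.

[-son, +voice]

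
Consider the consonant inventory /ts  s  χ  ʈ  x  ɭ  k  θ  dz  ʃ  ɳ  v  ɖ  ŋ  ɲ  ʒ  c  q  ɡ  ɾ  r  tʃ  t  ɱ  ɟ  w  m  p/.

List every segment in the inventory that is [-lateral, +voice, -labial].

dz, ɳ, ɖ, ŋ, ɲ, ʒ, ɡ, ɾ, r, ɟ

Checking each segment against [-lateral], [+voice], [-labial]: /dz/ (voiced alveolar affricate), /ɳ/ (retroflex nasal), /ɖ/ (voiced retroflex stop), /ŋ/ (velar nasal), /ɲ/ (palatal nasal), /ʒ/ (voiced postalveolar fricative), among others, satisfy every feature; every other segment in the inventory fails at least one.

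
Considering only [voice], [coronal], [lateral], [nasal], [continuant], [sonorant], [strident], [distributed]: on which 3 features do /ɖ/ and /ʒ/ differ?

/ɖ/ is the voiced retroflex stop and /ʒ/ is the voiced postalveolar fricative. Both are [+voice], [+coronal], [-lateral], [-nasal], [-sonorant]. /ɖ/ is [-continuant] while /ʒ/ is [+continuant]; /ɖ/ is [-strident] while /ʒ/ is [+strident]; /ɖ/ is [-distributed] while /ʒ/ is [+distributed], so the distinguishing features are [continuant], [strident], [distributed].

[continuant], [strident], [distributed]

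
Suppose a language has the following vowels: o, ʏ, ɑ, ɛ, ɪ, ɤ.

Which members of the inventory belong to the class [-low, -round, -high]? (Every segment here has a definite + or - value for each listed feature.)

Eliminate segments failing any feature: /o, ʏ/ are [+round]; /ɑ/ is [+low]; /ɪ/ is [+high]. The remaining /ɛ, ɤ/ satisfy [-low], [-round], [-high].

ɛ, ɤ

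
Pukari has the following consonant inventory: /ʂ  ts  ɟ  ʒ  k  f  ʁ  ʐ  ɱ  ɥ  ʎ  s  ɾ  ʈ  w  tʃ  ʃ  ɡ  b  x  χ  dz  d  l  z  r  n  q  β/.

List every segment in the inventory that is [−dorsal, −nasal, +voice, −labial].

Eliminate segments failing any feature: /ʂ, ts, f, s, ʈ, tʃ, ʃ/ are [−voice]; /ɟ, k, ʁ, ɥ, ʎ, w, ɡ, x, χ, q/ are [+dorsal]; /ɱ, n/ are [+nasal]; /b, β/ are [+labial]. The remaining /ʒ, ʐ, ɾ, dz, d, l, z, r/ satisfy [−dorsal], [−nasal], [+voice], [−labial].

ʒ, ʐ, ɾ, dz, d, l, z, r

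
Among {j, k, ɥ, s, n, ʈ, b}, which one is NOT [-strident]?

/s/ is the voiceless alveolar fricative, which is [+strident]; the rest — /b, ʈ, k, j, ɥ, n/ — are [-strident].

s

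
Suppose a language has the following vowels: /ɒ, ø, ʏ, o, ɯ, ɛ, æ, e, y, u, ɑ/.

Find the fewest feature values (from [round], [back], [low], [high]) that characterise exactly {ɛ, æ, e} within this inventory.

The class [−back], [−round] has exactly /ɛ, æ, e/ as its extension in this inventory. No smaller conjunction from the listed features achieves this: [−round] alone would also admit /ɯ, ɑ/; [−back] alone would also admit /ø, ʏ, y/; and checking the remaining single features turns up none with this extension.

[−back, −round]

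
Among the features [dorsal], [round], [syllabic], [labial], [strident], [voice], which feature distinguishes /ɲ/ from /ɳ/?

/ɲ/ (palatal nasal) and /ɳ/ (retroflex nasal) agree on [-round], [-syllabic], [-labial], [-strident], [+voice]. They differ on [dorsal] (/ɲ/ [+], /ɳ/ [-]).

[dorsal]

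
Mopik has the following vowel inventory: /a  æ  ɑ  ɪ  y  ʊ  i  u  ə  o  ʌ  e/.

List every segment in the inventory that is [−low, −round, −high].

ə, ʌ, e

Eliminate segments failing any feature: /a, æ, ɑ/ are [+low]; /ɪ, i/ are [+high]; /y, ʊ, u, o/ are [+round]. The remaining /ə, ʌ, e/ satisfy [−low], [−round], [−high].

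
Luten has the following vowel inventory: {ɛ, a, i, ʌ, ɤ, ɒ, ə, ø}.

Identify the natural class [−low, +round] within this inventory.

ø

Eliminate segments failing any feature: /ɛ, i, ʌ, ɤ, ə/ are [−round]; /a, ɒ/ are [+low]. The remaining /ø/ satisfy [−low], [+round].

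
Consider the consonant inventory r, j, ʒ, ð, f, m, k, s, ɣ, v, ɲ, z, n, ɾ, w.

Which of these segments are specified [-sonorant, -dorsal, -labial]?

Checking each segment against [-sonorant], [-dorsal], [-labial]: /ʒ/ (voiced postalveolar fricative), /ð/ (voiced dental fricative), /s/ (voiceless alveolar fricative), /z/ (voiced alveolar fricative) satisfy every feature; every other segment in the inventory fails at least one.

ʒ, ð, s, z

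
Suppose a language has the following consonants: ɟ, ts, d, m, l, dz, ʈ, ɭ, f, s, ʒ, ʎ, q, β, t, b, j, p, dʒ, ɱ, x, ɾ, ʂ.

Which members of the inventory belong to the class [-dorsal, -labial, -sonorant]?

The [-dorsal] segments are /ts, d, m, l, dz, ʈ, ɭ, f, s, ʒ, β, t, b, p, dʒ, ɱ, ɾ, ʂ/.
Then [-labial] gives /ts, d, l, dz, ʈ, ɭ, s, ʒ, t, dʒ, ɾ, ʂ/.
Within that set, [-sonorant] leaves /ts, d, dz, ʈ, s, ʒ, t, dʒ, ʂ/.

ts, d, dz, ʈ, s, ʒ, t, dʒ, ʂ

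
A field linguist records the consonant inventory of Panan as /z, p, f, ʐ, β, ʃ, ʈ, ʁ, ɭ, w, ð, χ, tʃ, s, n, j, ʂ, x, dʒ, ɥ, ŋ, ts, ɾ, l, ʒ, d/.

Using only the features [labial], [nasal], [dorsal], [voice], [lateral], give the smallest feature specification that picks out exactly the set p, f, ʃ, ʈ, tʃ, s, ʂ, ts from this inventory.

/p, f, ʃ, ʈ, tʃ, s, ʂ, ts/ are all [-voice], [-dorsal], and no other segment in the inventory matches both values. Dropping any one of them over-generates: [-dorsal] alone would also admit /z, ʐ, β, ɭ, …/; [-voice] alone would also admit /χ, x/. No other single listed feature picks out exactly this set either, so fewer than two features will not do.

[-voice, -dorsal]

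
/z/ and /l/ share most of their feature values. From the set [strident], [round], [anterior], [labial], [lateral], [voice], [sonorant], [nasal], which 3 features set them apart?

The two segments share [−round], [+anterior], [−labial], [+voice], [−nasal]. The only features from the list on which they differ: /z/ is [−sonorant] while /l/ is [+sonorant]; /z/ is [−lateral] while /l/ is [+lateral]; /z/ is [+strident] while /l/ is [−strident].

[sonorant], [lateral], [strident]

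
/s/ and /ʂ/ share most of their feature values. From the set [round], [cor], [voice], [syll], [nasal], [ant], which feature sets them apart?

[anterior]

/s/ (voiceless alveolar fricative) and /ʂ/ (voiceless retroflex fricative) agree on [−round], [+coronal], [−voice], [−syllabic], [−nasal]. They differ on [anterior] (/s/ [+], /ʂ/ [−]).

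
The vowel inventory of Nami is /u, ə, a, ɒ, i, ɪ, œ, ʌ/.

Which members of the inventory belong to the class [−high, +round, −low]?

œ

Checking each segment against [−high], [+round], [−low]: /œ/ (mid front rounded lax vowel) satisfies every feature; every other segment in the inventory fails at least one.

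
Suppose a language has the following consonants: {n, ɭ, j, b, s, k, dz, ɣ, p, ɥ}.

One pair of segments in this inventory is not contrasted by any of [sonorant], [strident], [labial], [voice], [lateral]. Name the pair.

/n/ (alveolar nasal) and /j/ (palatal glide) are both [+sonorant], [−strident], [−labial], [+voice], [−lateral], so none of the listed features separates them. (They do differ in [nasal], [continuant] and [dorsal], which are not among the given features.) Every other pair in the inventory differs on at least one listed feature.

n, j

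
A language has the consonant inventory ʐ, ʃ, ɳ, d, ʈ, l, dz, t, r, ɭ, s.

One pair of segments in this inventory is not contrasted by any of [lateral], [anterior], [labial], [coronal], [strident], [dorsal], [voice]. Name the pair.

/d/ (voiced alveolar stop) and /r/ (alveolar trill) are both [-lateral], [+anterior], [-labial], [+coronal], [-strident], [-dorsal], [+voice], so none of the listed features separates them. (They do differ in [sonorant] and [continuant], which are not among the given features.) Every other pair in the inventory differs on at least one listed feature.

d, r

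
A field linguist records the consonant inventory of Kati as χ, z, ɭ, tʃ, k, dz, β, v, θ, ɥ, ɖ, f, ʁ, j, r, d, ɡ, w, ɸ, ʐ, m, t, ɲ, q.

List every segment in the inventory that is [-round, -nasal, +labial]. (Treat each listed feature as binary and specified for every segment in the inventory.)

β, v, f, ɸ

Checking each segment against [-round], [-nasal], [+labial]: /β/ (voiced bilabial fricative), /v/ (voiced labiodental fricative), /f/ (voiceless labiodental fricative), /ɸ/ (voiceless bilabial fricative) satisfy every feature; every other segment in the inventory fails at least one.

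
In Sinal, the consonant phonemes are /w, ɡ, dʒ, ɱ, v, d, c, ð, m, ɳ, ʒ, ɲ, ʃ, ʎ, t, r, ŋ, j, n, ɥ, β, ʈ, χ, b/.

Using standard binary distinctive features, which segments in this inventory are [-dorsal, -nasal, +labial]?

v, β, b

Checking each segment against [-dorsal], [-nasal], [+labial]: /v/ (voiced labiodental fricative), /β/ (voiced bilabial fricative), /b/ (voiced bilabial stop) satisfy every feature; every other segment in the inventory fails at least one.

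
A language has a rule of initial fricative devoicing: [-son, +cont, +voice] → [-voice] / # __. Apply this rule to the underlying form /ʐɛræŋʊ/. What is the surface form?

/ʐ/ satisfies [-son, +cont, +voice] and sits in # __. The [-voice] counterpart of the voiced retroflex fricative is /ʂ/. Other segments in /ʐɛræŋʊ/ either fail the structural description or are not in the environment, so the surface form is [ʂɛræŋʊ].

[ʂɛræŋʊ]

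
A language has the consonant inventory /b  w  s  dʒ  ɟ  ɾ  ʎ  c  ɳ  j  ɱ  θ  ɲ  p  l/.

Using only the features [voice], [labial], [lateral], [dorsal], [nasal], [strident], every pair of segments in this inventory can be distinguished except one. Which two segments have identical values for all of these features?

On the given features, /ɟ/ and /j/ have an identical profile: [+voice], [−labial], [−lateral], [+dorsal], [−nasal], [−strident]. No other two segments in the inventory coincide on all 6 features. (They do differ in [sonorant] and [continuant], which are not among the given features.)

ɟ, j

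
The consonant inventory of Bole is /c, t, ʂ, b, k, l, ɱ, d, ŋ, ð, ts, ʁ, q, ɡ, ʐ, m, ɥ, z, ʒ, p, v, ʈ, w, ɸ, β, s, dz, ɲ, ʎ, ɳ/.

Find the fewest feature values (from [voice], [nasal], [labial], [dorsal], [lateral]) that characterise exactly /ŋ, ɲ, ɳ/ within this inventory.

[+nasal, −labial]

/ŋ, ɲ, ɳ/ are all [+nasal], [−labial], and no other segment in the inventory matches both values. Dropping any one of them over-generates: [−labial] alone would also admit /c, t, ʂ, k, …/; [+nasal] alone would also admit /ɱ, m/. No other single listed feature picks out exactly this set either, so fewer than two features will not do.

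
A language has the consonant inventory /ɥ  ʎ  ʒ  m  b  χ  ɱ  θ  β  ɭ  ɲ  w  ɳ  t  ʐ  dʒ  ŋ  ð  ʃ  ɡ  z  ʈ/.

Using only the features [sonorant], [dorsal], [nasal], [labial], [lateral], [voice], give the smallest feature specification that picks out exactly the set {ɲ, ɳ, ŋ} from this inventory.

/ɲ, ɳ, ŋ/ are all [+nasal], [−labial], and no other segment in the inventory matches both values. Dropping any one of them over-generates: [−labial] alone would also admit /ʎ, ʒ, χ, θ, …/; [+nasal] alone would also admit /m, ɱ/. No other single listed feature picks out exactly this set either, so fewer than two features will not do.

[+nasal, −labial]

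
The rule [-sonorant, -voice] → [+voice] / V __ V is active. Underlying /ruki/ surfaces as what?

[ruɡi]

The only segment in the rule's environment that also matches [-sonorant, -voice] is /k/. Applying [+voice] turns the voiceless velar stop into /ɡ/ (voiced velar stop), giving [ruɡi].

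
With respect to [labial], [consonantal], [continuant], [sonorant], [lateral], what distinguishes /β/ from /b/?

/β/ (voiced bilabial fricative) and /b/ (voiced bilabial stop) agree on [+labial], [+consonantal], [-sonorant], [-lateral]. They differ on [continuant] (/β/ [+], /b/ [-]).

[continuant]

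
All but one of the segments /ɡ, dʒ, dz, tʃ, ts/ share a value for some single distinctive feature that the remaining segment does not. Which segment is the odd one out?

/ts, dʒ, dz, tʃ/ are all [+delayed release], but /ɡ/ (voiced velar stop) is [−delayed release]. No other single segment can be removed to leave a set sharing one feature value that the removed segment lacks, so /ɡ/ is the odd one out.

ɡ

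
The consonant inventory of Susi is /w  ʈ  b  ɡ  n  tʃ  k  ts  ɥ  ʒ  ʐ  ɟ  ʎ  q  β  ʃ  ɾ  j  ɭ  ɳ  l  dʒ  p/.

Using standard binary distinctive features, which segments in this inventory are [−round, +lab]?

Among the inventory, the [−round] segments are /ʈ, b, ɡ, n, tʃ, k, ts, ʒ, ʐ, ɟ, ʎ, q, β, ʃ, ɾ, j, ɭ, ɳ, l, dʒ, p/.
Intersecting with [+labial] leaves /b, β, p/.

b, β, p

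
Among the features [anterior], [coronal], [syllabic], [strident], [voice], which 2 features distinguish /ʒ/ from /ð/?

The two segments share [+coronal], [−syllabic], [+voice]. The only features from the list on which they differ: /ʒ/ is [+strident] while /ð/ is [−strident]; /ʒ/ is [−anterior] while /ð/ is [+anterior].

[strident], [anterior]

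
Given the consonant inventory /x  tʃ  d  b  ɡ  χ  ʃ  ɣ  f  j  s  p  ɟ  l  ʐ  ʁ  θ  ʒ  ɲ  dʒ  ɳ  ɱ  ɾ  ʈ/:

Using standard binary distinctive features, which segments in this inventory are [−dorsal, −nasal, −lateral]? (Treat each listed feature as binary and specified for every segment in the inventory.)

Eliminate segments failing any feature: /x, ɡ, χ, ɣ, j, ɟ, ʁ, ɲ/ are [+dorsal]; /l/ is [+lateral]; /ɳ, ɱ/ are [+nasal]. The remaining /tʃ, d, b, ʃ, f, s, p, ʐ, θ, ʒ, dʒ, ɾ, ʈ/ satisfy [−dorsal], [−nasal], [−lateral].

tʃ, d, b, ʃ, f, s, p, ʐ, θ, ʒ, dʒ, ɾ, ʈ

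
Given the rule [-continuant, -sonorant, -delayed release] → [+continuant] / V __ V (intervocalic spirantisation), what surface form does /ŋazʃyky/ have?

Only /k/ occurs between two vowels (/y/ __ /y/) and matches the structural description. It is a voiceless velar stop, so [-continuant, -sonorant, -delayed release] holds; changing it to [+continuant] with all other features held fixed yields /x/ (voiceless velar fricative). No other segment meets both the structural description and the environment, so the output is [ŋazʃyxy].

[ŋazʃyxy]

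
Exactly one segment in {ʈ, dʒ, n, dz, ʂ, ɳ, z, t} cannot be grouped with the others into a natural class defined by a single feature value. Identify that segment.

dʒ

/dz, ɳ, t, ʈ, n, ʂ, z/ are all [−distributed], but /dʒ/ (voiced postalveolar affricate) is [+distributed]. No other single segment can be removed to leave a set sharing one feature value that the removed segment lacks, so /dʒ/ is the odd one out.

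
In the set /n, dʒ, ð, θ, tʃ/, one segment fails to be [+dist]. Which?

n

/tʃ, dʒ, θ, ð/ are all [+distributed]; /n/ (alveolar nasal) is [-distributed].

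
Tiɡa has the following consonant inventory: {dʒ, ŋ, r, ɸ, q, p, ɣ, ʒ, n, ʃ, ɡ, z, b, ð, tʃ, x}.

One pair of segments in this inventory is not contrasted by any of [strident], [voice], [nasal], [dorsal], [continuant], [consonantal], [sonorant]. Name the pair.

/z/ (voiced alveolar fricative) and /ʒ/ (voiced postalveolar fricative) are both [+strident], [+voice], [−nasal], [−dorsal], [+continuant], [+consonantal], [−sonorant], so none of the listed features separates them. (They do differ in [anterior] and [distributed], which are not among the given features.) Every other pair in the inventory differs on at least one listed feature.

z, ʒ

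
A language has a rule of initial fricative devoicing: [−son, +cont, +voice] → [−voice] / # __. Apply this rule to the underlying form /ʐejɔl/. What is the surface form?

Only the initial segment /ʐ/ is both word-initial and matches the structural description. It is a voiced retroflex fricative, so [−son, +cont, +voice] holds; changing it to [−voice] with all other features held fixed yields /ʂ/ (voiceless retroflex fricative). No other segment meets both the structural description and the environment, so the output is [ʂejɔl].

[ʂejɔl]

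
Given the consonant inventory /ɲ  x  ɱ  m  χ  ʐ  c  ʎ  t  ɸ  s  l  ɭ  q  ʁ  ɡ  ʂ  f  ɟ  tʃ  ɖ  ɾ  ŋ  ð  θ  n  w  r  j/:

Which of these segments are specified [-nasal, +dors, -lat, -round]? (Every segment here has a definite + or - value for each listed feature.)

x, χ, c, q, ʁ, ɡ, ɟ, j

Checking each segment against [-nasal], [+dorsal], [-lateral], [-round]: /x/ (voiceless velar fricative), /χ/ (voiceless uvular fricative), /c/ (voiceless palatal stop), /q/ (voiceless uvular stop), /ʁ/ (voiced uvular fricative), /ɡ/ (voiced velar stop), among others, satisfy every feature; every other segment in the inventory fails at least one.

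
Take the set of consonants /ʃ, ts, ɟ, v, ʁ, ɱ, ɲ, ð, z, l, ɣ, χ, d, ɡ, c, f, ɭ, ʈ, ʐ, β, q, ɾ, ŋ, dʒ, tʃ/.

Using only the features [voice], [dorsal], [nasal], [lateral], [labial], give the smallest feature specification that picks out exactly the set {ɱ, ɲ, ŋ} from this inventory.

[+nasal]

The target set is precisely the extension of [+nasal] in this inventory.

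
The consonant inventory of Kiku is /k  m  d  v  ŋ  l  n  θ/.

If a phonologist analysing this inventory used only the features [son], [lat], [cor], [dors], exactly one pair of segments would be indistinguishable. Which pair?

θ, d

/θ/ (voiceless dental fricative) and /d/ (voiced alveolar stop) are both [-sonorant], [-lateral], [+coronal], [-dorsal], so none of the listed features separates them. (They do differ in [voice], [continuant] and [distributed], which are not among the given features.) Every other pair in the inventory differs on at least one listed feature.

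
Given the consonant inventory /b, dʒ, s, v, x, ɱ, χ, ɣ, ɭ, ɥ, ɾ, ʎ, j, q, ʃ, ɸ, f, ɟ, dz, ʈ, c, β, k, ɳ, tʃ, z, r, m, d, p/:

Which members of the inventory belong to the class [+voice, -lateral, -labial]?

Checking each segment against [+voice], [-lateral], [-labial]: /dʒ/ (voiced postalveolar affricate), /ɣ/ (voiced velar fricative), /ɾ/ (alveolar tap), /j/ (palatal glide), /ɟ/ (voiced palatal stop), /dz/ (voiced alveolar affricate), among others, satisfy every feature; every other segment in the inventory fails at least one.

dʒ, ɣ, ɾ, j, ɟ, dz, ɳ, z, r, d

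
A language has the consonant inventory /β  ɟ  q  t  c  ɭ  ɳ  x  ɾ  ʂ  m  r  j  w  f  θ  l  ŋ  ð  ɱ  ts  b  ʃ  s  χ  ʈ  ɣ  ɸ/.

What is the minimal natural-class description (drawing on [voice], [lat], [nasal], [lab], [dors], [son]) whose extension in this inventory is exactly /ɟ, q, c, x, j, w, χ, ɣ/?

[-nasal, +dors]

Every target segment is [-nasal], [+dorsal]; each remaining inventory member fails at least one of these. Each conjunct is needed — [+dorsal] alone would also admit /ŋ/; [-nasal] alone would also admit /β, t, ɭ, ɾ, …/ — and no other single listed feature has exactly this extension, so two is the minimum.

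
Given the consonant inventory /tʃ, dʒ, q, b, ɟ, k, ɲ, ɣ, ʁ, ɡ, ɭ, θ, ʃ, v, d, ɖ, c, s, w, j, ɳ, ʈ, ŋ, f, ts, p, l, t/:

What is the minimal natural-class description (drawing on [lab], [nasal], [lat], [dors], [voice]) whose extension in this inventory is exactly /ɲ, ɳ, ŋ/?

[+nasal]

The target set is precisely the extension of [+nasal] in this inventory.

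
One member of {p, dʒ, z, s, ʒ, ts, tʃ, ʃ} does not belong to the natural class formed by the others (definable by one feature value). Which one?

p

The remaining segments after removing /p/ share [+strident]; /p/ (voiceless bilabial stop) is [−strident]. For every other candidate removal, the leftover set fails to share any single feature value that the removed segment lacks.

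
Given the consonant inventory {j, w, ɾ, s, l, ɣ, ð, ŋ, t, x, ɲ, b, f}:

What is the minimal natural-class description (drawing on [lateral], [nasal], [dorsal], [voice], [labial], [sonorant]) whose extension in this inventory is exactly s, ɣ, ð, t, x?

/s, ɣ, ð, t, x/ are all [-sonorant], [-labial], and no other segment in the inventory matches both values. Dropping any one of them over-generates: [-labial] alone would also admit /j, ɾ, l, ŋ, …/; [-sonorant] alone would also admit /b, f/. No other single listed feature picks out exactly this set either, so fewer than two features will not do.

[-sonorant, -labial]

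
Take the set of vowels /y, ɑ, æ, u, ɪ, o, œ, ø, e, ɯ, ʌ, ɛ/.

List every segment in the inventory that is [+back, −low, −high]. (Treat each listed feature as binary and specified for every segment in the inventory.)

First, the [+back] segments are /ɑ, u, o, ɯ, ʌ/.
Then [−low] gives /u, o, ɯ, ʌ/.
Among these, [−high] leaves /o, ʌ/.

o, ʌ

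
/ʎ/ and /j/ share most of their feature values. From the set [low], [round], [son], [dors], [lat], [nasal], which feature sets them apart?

/ʎ/ (palatal lateral approximant) and /j/ (palatal glide) agree on [−low], [−round], [+sonorant], [+dorsal], [−nasal]. They differ on [lateral] (/ʎ/ [+], /j/ [−]).

[lateral]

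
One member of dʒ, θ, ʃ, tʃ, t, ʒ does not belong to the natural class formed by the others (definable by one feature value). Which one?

t

/ʃ, ʒ, θ, tʃ, dʒ/ are all [+distributed], but /t/ (voiceless alveolar stop) is [−distributed]. No other single segment can be removed to leave a set sharing one feature value that the removed segment lacks, so /t/ is the odd one out.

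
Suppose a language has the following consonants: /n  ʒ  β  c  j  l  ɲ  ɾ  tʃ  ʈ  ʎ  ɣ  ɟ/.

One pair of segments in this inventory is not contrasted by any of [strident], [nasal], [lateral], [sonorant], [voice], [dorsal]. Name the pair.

On the given features, /ɟ/ and /ɣ/ have an identical profile: [−strident], [−nasal], [−lateral], [−sonorant], [+voice], [+dorsal]. No other two segments in the inventory coincide on all 6 features. (They do differ in [continuant] and [back], which are not among the given features.)

ɟ, ɣ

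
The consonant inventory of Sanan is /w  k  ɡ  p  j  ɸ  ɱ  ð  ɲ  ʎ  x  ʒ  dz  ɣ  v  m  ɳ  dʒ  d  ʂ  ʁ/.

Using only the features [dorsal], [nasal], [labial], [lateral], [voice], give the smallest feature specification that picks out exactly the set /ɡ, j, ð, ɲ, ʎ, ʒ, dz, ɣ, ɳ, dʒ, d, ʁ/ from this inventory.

/ɡ, j, ð, ɲ, ʎ, ʒ, dz, ɣ, ɳ, dʒ, d, ʁ/ are all [+voice], [-labial], and no other segment in the inventory matches both values. Dropping any one of them over-generates: [-labial] alone would also admit /k, x, ʂ/; [+voice] alone would also admit /w, ɱ, v, m/. No other single listed feature picks out exactly this set either, so fewer than two features will not do.

[+voice, -labial]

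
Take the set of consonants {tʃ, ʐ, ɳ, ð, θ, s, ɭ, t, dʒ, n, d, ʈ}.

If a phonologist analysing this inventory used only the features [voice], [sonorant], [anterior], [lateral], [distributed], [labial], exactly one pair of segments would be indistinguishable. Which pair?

s, t

/s/ (voiceless alveolar fricative) and /t/ (voiceless alveolar stop) are both [-voice], [-sonorant], [+anterior], [-lateral], [-distributed], [-labial], so none of the listed features separates them. (They do differ in [continuant] and [strident], which are not among the given features.) Every other pair in the inventory differs on at least one listed feature.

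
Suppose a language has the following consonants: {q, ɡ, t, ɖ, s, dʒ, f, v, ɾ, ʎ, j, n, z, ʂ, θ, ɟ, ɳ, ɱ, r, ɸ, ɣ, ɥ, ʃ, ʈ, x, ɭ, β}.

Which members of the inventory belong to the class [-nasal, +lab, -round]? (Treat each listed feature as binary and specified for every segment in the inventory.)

Among the inventory, the [-nasal] segments are /q, ɡ, t, ɖ, s, dʒ, f, v, ɾ, ʎ, j, z, ʂ, θ, ɟ, r, ɸ, ɣ, ɥ, ʃ, ʈ, x, ɭ, β/.
Then [+labial] gives /f, v, ɸ, ɥ, β/.
Of those, [-round] leaves /f, v, ɸ, β/.

f, v, ɸ, β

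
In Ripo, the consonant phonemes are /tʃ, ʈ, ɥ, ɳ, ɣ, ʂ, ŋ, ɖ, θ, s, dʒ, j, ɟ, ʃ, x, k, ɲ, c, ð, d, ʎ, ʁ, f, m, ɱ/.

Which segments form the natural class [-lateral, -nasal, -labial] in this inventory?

tʃ, ʈ, ɣ, ʂ, ɖ, θ, s, dʒ, j, ɟ, ʃ, x, k, c, ð, d, ʁ

Eliminate segments failing any feature: /ɥ, f/ are [+labial]; /ɳ, ŋ, ɲ, m, ɱ/ are [+nasal]; /ʎ/ is [+lateral]. The remaining /tʃ, ʈ, ɣ, ʂ, ɖ, θ, s, dʒ, j, ɟ, ʃ, x, k, c, ð, d, ʁ/ satisfy [-lateral], [-nasal], [-labial].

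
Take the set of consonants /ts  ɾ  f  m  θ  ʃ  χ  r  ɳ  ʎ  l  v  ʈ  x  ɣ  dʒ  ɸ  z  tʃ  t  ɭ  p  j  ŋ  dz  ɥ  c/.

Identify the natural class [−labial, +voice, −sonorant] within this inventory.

ɣ, dʒ, z, dz

Among the inventory, the [−labial] segments are /ts, ɾ, θ, ʃ, χ, r, ɳ, ʎ, l, ʈ, x, ɣ, dʒ, z, tʃ, t, ɭ, j, ŋ, dz, c/.
Among these, [+voice] gives /ɾ, r, ɳ, ʎ, l, ɣ, dʒ, z, ɭ, j, ŋ, dz/.
Of those, [−sonorant] leaves /ɣ, dʒ, z, dz/.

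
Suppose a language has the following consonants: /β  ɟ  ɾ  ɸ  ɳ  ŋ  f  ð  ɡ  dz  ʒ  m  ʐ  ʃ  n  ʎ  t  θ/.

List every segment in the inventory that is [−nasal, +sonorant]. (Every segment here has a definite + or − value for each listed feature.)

Eliminate segments failing any feature: /β, ɟ, ɸ, f, ð, ɡ, dz, ʒ, ʐ, ʃ, t, θ/ are [−sonorant]; /ɳ, ŋ, m, n/ are [+nasal]. The remaining /ɾ, ʎ/ satisfy [−nasal], [+sonorant].

ɾ, ʎ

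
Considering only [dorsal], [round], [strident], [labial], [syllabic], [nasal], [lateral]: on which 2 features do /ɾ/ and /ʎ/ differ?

[lateral], [dorsal]

/ɾ/ is the alveolar tap and /ʎ/ is the palatal lateral approximant. Both are [-round], [-strident], [-labial], [-syllabic], [-nasal]. /ɾ/ is [-lateral] while /ʎ/ is [+lateral]; /ɾ/ is [-dorsal] while /ʎ/ is [+dorsal], so the distinguishing features are [lateral], [dorsal].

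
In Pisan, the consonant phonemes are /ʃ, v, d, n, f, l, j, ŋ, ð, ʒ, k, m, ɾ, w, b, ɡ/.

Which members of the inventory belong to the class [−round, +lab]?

First, the [−round] segments are /ʃ, v, d, n, f, l, j, ŋ, ð, ʒ, k, m, ɾ, b, ɡ/.
Among these, [+labial] leaves /v, f, m, b/.

v, f, m, b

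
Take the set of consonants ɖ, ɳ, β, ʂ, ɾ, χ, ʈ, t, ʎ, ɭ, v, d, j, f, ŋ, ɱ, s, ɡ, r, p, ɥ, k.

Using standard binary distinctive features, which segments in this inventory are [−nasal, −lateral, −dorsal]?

ɖ, β, ʂ, ɾ, ʈ, t, v, d, f, s, r, p

Eliminate segments failing any feature: /ɳ, ŋ, ɱ/ are [+nasal]; /χ, j, ɡ, ɥ, k/ are [+dorsal]; /ʎ, ɭ/ are [+lateral]. The remaining /ɖ, β, ʂ, ɾ, ʈ, t, v, d, f, s, r, p/ satisfy [−nasal], [−lateral], [−dorsal].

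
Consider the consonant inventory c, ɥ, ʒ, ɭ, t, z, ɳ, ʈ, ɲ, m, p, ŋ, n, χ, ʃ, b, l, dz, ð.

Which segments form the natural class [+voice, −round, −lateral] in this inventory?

ʒ, z, ɳ, ɲ, m, ŋ, n, b, dz, ð

Among the inventory, the [+voice] segments are /ɥ, ʒ, ɭ, z, ɳ, ɲ, m, ŋ, n, b, l, dz, ð/.
Of those, [−round] gives /ʒ, ɭ, z, ɳ, ɲ, m, ŋ, n, b, l, dz, ð/.
Then [−lateral] leaves /ʒ, z, ɳ, ɲ, m, ŋ, n, b, dz, ð/.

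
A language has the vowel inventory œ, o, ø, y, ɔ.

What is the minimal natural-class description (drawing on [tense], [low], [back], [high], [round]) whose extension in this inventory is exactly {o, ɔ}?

Every target segment is [+back] and no other inventory member is, so one feature is enough.

[+back]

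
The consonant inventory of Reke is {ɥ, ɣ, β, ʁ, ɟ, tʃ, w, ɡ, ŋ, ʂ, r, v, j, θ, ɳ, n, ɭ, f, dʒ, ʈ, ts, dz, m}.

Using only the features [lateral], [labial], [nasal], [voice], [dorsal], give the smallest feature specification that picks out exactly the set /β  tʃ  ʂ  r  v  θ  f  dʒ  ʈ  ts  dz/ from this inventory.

[−nasal, −lateral, −dorsal]

/β, tʃ, ʂ, r, v, θ, f, dʒ, ʈ, ts, dz/ are all [−nasal], [−lateral], [−dorsal], and no other segment in the inventory matches all three values. Dropping any one of them over-generates: [−lateral, −dorsal] alone would also admit /ɳ, n, m/; [−nasal, −dorsal] alone would also admit /ɭ/; [−nasal, −lateral] alone would also admit /ɥ, ɣ, ʁ, ɟ, …/. No other combination of two listed features picks out exactly this set either, so fewer than three features will not do.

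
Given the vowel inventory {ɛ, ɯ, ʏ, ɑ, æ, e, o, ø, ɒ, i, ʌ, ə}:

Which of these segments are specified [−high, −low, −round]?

ɛ, e, ʌ, ə

Checking each segment against [−high], [−low], [−round]: /ɛ/ (mid front unrounded lax vowel), /e/ (mid front unrounded tense vowel), /ʌ/ (mid back unrounded lax vowel), /ə/ (mid central vowel (schwa)) satisfy every feature; every other segment in the inventory fails at least one.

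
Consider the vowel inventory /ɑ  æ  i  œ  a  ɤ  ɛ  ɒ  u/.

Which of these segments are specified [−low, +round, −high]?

Eliminate segments failing any feature: /ɑ, æ, a, ɒ/ are [+low]; /i, ɤ, ɛ/ are [−round]; /u/ is [+high]. The remaining /œ/ satisfy [−low], [+round], [−high].

œ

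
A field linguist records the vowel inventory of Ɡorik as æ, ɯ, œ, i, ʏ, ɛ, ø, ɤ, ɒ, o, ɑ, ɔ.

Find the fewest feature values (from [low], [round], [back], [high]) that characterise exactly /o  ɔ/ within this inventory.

/o, ɔ/ are all [-low], [+back], [+round], and no other segment in the inventory matches all three values. Dropping any one of them over-generates: [+back, +round] alone would also admit /ɒ/; [-low, +round] alone would also admit /œ, ʏ, ø/; [-low, +back] alone would also admit /ɯ, ɤ/. No other combination of two listed features picks out exactly this set either, so fewer than three features will not do.

[-low, +back, +round]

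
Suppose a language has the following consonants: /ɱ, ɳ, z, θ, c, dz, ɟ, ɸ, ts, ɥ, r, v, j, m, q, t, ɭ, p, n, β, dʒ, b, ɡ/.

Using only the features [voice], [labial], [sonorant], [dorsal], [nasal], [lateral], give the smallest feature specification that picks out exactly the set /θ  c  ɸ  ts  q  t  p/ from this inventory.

[−voice]

/θ, c, ɸ, ts, q, t, p/ are exactly the [−voice] segments in the inventory, so a single feature suffices.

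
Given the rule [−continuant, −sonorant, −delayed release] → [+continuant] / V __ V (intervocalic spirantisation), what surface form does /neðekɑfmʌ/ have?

The only segment in the rule's environment that also matches [−continuant, −sonorant, −delayed release] is /k/. Applying [+continuant] turns the voiceless velar stop into /x/ (voiceless velar fricative), giving [neðexɑfmʌ].

[neðexɑfmʌ]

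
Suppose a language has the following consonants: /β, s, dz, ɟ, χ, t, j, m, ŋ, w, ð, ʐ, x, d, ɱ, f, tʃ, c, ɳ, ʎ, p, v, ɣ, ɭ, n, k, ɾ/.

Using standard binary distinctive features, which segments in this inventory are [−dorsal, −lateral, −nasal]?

β, s, dz, t, ð, ʐ, d, f, tʃ, p, v, ɾ

Checking each segment against [−dorsal], [−lateral], [−nasal]: /β/ (voiced bilabial fricative), /s/ (voiceless alveolar fricative), /dz/ (voiced alveolar affricate), /t/ (voiceless alveolar stop), /ð/ (voiced dental fricative), /ʐ/ (voiced retroflex fricative), among others, satisfy every feature; every other segment in the inventory fails at least one.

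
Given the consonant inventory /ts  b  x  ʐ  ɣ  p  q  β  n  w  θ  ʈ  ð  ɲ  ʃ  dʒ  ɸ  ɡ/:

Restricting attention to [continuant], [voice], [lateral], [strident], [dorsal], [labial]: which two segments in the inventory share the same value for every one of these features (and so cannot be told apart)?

ɲ, ɡ

/ɲ/ (palatal nasal) and /ɡ/ (voiced velar stop) are both [-continuant], [+voice], [-lateral], [-strident], [+dorsal], [-labial], so none of the listed features separates them. (They do differ in [sonorant], [nasal] and [back], which are not among the given features.) Every other pair in the inventory differs on at least one listed feature.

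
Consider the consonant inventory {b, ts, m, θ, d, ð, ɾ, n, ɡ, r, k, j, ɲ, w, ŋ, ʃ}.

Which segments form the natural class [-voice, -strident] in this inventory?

Eliminate segments failing any feature: /b, m, d, ð, ɾ, n, ɡ, r, j, ɲ, w, ŋ/ are [+voice]; /ts, ʃ/ are [+strident]. The remaining /θ, k/ satisfy [-voice], [-strident].

θ, k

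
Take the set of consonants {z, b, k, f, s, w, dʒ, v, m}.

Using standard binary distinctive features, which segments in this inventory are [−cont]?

b, k, dʒ, m

The feature [continuant] marks segments produced without complete oral closure. In this inventory /b, k, dʒ, m/ lack that property, so they are [−continuant]; /z, f, s, w, v/ are [+continuant].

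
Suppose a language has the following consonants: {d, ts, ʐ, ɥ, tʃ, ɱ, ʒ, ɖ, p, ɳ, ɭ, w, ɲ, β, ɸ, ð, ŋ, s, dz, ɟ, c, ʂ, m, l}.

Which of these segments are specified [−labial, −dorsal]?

The [−labial] segments are /d, ts, ʐ, tʃ, ʒ, ɖ, ɳ, ɭ, ɲ, ð, ŋ, s, dz, ɟ, c, ʂ, l/.
Intersecting with [−dorsal] leaves /d, ts, ʐ, tʃ, ʒ, ɖ, ɳ, ɭ, ð, s, dz, ʂ, l/.

d, ts, ʐ, tʃ, ʒ, ɖ, ɳ, ɭ, ð, s, dz, ʂ, l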